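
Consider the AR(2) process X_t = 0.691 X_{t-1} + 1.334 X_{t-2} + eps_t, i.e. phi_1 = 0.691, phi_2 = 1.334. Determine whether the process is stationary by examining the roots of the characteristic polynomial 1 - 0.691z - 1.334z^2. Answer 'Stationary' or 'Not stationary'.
\text{Not stationary}

The AR(p) characteristic polynomial is P(z) = 1 - 0.691z - 1.334z^2.
Stationarity requires all roots to lie outside the unit circle, i.e. |z| > 1 for every root.
Set 1 + (-0.691) z + (-1.334) z^2 = 0, i.e. a z^2 + b z + c = 0 with a = -1.334, b = -0.691, c = 1.
Discriminant D = b^2 - 4ac = (-0.691)^2 - 4*(-1.334)*1 = 0.477481 - (-5.336) = 5.813481.
D >= 0, so the roots are real: z = (-b +/- sqrt(D)) / (2a) = (0.691 +/- 2.411116) / (-2.668).
  z_1 = (0.691 + 2.411116) / (-2.668) = -1.1627,   |z_1| = 1.1627.
  z_2 = (0.691 - 2.411116) / (-2.668) = 0.6447,   |z_2| = 0.6447.
Moduli of all roots: 1.1627, 0.6447.
All moduli strictly greater than 1? No.
Verdict: Not stationary.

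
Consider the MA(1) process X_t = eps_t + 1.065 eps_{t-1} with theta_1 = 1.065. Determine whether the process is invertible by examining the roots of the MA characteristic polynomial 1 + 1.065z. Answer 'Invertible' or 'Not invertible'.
\text{Not invertible}

The MA(q) characteristic polynomial is P(z) = 1 + 1.065z.
Invertibility requires all roots to lie outside the unit circle, i.e. |z| > 1 for every root.
This is linear in z: 1 + (1.065) z = 0  =>  z = -1/(1.065) = -0.938967,  |z| = 0.938967.
Moduli of all roots: 0.9390.
All moduli strictly greater than 1? No.
Verdict: Not invertible.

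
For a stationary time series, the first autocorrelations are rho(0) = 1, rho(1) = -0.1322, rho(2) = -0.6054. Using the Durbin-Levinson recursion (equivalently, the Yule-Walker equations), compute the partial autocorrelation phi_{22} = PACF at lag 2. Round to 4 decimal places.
\phi_{22} = -0.6340

The PACF at lag k is phi_{kk}, the last component of the solution
to the Yule-Walker system G_k phi = r_k where
  (G_k)_{ij} = rho(|i - j|), (r_k)_i = rho(i), i,j = 1..k.
Equivalently, Durbin-Levinson gives phi_{kk} iteratively:
  phi_{11} = rho(1)
  phi_{kk} = [rho(k) - sum_{j=1..k-1} phi_{k-1,j} rho(k-j)]
            / [1 - sum_{j=1..k-1} phi_{k-1,j} rho(j)],
  phi_{k,j} = phi_{k-1,j} - phi_{kk} phi_{k-1,k-j},  j = 1..k-1.
Step k = 1:
  phi_11 = rho(1) = -0.1322.
Step k = 2:
  phi_22 = [rho(2) - phi_11 rho(1)] / [1 - phi_11 rho(1)] = [-0.6054 - (-0.1322)(-0.1322)] / [1 - (-0.1322)(-0.1322)]
         = -0.62287684 / 0.98252316 = -0.634.
Therefore phi_{22} = -0.6340.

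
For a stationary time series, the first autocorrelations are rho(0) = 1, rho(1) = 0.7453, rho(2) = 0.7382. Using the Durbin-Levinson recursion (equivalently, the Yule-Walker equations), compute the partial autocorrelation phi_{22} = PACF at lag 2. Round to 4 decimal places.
\phi_{22} = 0.4111

The PACF at lag k is phi_{kk}, the last component of the solution
to the Yule-Walker system G_k phi = r_k where
  (G_k)_{ij} = rho(|i - j|), (r_k)_i = rho(i), i,j = 1..k.
Equivalently, Durbin-Levinson gives phi_{kk} iteratively:
  phi_{11} = rho(1)
  phi_{kk} = [rho(k) - sum_{j=1..k-1} phi_{k-1,j} rho(k-j)]
            / [1 - sum_{j=1..k-1} phi_{k-1,j} rho(j)],
  phi_{k,j} = phi_{k-1,j} - phi_{kk} phi_{k-1,k-j},  j = 1..k-1.
Step k = 1:
  phi_11 = rho(1) = 0.7453.
Step k = 2:
  phi_22 = [rho(2) - phi_11 rho(1)] / [1 - phi_11 rho(1)] = [0.7382 - (0.7453)(0.7453)] / [1 - (0.7453)(0.7453)]
         = 0.18272791 / 0.44452791 = 0.4111.
Therefore phi_{22} = 0.4111.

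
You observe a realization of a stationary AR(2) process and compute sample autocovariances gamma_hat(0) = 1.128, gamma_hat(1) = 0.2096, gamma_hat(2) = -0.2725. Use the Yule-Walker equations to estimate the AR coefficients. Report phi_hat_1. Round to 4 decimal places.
\hat\phi_{1} = 0.2390

The Yule-Walker equations for an AR(p) process read, in matrix form,
  Gamma_p phi = r_p,   with   (Gamma_p)_{ij} = gamma(|i - j|),
                       (r_p)_i = gamma(i),   i,j = 1..p.
Substitute the sample gammas (Toeplitz matrix and right-hand side of size 2):
  Gamma_p = [[1.128, 0.2096], [0.2096, 1.128]]
  r_p     = [0.2096, -0.2725]
Written out:
  1.128 phi_1 + 0.2096 phi_2 = 0.2096
  0.2096 phi_1 + 1.128 phi_2 = -0.2725
Solve by Cramer's rule:
  det = gamma(0)^2 - gamma(1)^2 = (1.128)^2 - (0.2096)^2 = 1.272384 - 0.04393216 = 1.22845184
  phi_hat_1 = [gamma(1) gamma(0) - gamma(1) gamma(2)] / det = [(0.2096)(1.128) - (0.2096)(-0.2725)] / 1.22845184 = 0.2935448 / 1.22845184 = 0.239
  phi_hat_2 = [gamma(0) gamma(2) - gamma(1)^2] / det = [(1.128)(-0.2725) - (0.2096)^2] / 1.22845184 = -0.35131216 / 1.22845184 = -0.286
So phi_hat = [0.2390, -0.2860].
Therefore phi_hat_1 = 0.2390.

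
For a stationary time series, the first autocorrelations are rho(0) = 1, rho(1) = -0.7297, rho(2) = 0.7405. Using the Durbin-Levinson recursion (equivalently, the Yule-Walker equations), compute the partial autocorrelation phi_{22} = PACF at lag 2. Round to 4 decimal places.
\phi_{22} = 0.4450

The PACF at lag k is phi_{kk}, the last component of the solution
to the Yule-Walker system G_k phi = r_k where
  (G_k)_{ij} = rho(|i - j|), (r_k)_i = rho(i), i,j = 1..k.
Equivalently, Durbin-Levinson gives phi_{kk} iteratively:
  phi_{11} = rho(1)
  phi_{kk} = [rho(k) - sum_{j=1..k-1} phi_{k-1,j} rho(k-j)]
            / [1 - sum_{j=1..k-1} phi_{k-1,j} rho(j)],
  phi_{k,j} = phi_{k-1,j} - phi_{kk} phi_{k-1,k-j},  j = 1..k-1.
Step k = 1:
  phi_11 = rho(1) = -0.7297.
Step k = 2:
  phi_22 = [rho(2) - phi_11 rho(1)] / [1 - phi_11 rho(1)] = [0.7405 - (-0.7297)(-0.7297)] / [1 - (-0.7297)(-0.7297)]
         = 0.20803791 / 0.46753791 = 0.445.
Therefore phi_{22} = 0.4450.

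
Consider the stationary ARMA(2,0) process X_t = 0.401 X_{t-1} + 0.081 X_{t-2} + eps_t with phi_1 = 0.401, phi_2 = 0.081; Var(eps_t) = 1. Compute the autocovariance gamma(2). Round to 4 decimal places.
\gamma(2) = 0.3183

Multiply the model equation by X_{t-k} and take expectations. With theta_0 = psi_0 = 1 and psi_j the MA(infinity) weights, this gives
  gamma(k) - sum_i phi_i gamma(k-i) = c_k,
  c_k = sigma^2 * sum_{j=k..q} theta_j psi_{j-k}   (c_k = 0 for k > q),
using gamma(-m) = gamma(m).
Pure AR (q = 0): c_0 = sigma^2 = 1, c_k = 0 for k >= 1.
Equations for k = 0, 1, 2 (AR order 2, c_2 = 0):
  (E0) gamma(0) = phi_1 gamma(1) + phi_2 gamma(2) + c_0
  (E1) gamma(1) = phi_1 gamma(0) + phi_2 gamma(1) + c_1
  (E2) gamma(2) = phi_1 gamma(1) + phi_2 gamma(0)
From (E1): gamma(1) = A gamma(0) + B with
  A = phi_1 / (1 - phi_2) = 0.401 / 0.919 = 0.436344,   B = c_1 / (1 - phi_2) = 0 / 0.919 = 0.
Insert (E2) into (E0): gamma(0) (1 - phi_2^2) = phi_1 (1 + phi_2) gamma(1) + c_0.
  phi_1 (1 + phi_2) = (0.401)(1.081) = 0.433481,   1 - phi_2^2 = 0.993439.
Replace gamma(1) by A gamma(0) + B and collect gamma(0):
  gamma(0) [0.993439 - (0.433481)(0.436344)] = c_0 = 1
  gamma(0) * 0.804292 = 1
  gamma(0) = 1 / 0.804292 = 1.243329.
  gamma(1) = A gamma(0) = (0.436344)(1.243329) = 0.542519.
  gamma(2) = phi_1 gamma(1) + phi_2 gamma(0) = (0.401)(0.542519) + (0.081)(1.243329) = 0.31826.
Therefore gamma(2) = 0.3183 (to 4 decimal places).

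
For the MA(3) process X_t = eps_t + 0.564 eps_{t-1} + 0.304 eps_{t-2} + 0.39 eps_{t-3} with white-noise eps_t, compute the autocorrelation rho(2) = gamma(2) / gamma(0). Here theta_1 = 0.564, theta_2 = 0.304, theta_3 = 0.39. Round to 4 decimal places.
\rho(2) = 0.3353

For an MA(q) process with theta_0 = 1, the autocovariance is
  gamma(k) = sigma^2 * sum_{i=0..q-k} theta_i * theta_{i+k},
and rho(k) = gamma(k) / gamma(0). Sigma^2 cancels.
  numerator   = (1)*(0.304) + (0.564)*(0.39) = 0.52396.
  denominator = (1)^2 + (0.564)^2 + (0.304)^2 + (0.39)^2 = 1.562612.
  rho(2) = 0.52396 / 1.562612 = 0.3353.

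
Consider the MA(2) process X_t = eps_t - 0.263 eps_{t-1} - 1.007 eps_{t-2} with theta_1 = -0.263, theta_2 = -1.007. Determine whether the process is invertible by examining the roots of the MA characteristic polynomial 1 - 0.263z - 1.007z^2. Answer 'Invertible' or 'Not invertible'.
\text{Not invertible}

The MA(q) characteristic polynomial is P(z) = 1 - 0.263z - 1.007z^2.
Invertibility requires all roots to lie outside the unit circle, i.e. |z| > 1 for every root.
Set 1 + (-0.263) z + (-1.007) z^2 = 0, i.e. a z^2 + b z + c = 0 with a = -1.007, b = -0.263, c = 1.
Discriminant D = b^2 - 4ac = (-0.263)^2 - 4*(-1.007)*1 = 0.069169 - (-4.028) = 4.097169.
D >= 0, so the roots are real: z = (-b +/- sqrt(D)) / (2a) = (0.263 +/- 2.024146) / (-2.014).
  z_1 = (0.263 + 2.024146) / (-2.014) = -1.1356,   |z_1| = 1.1356.
  z_2 = (0.263 - 2.024146) / (-2.014) = 0.8745,   |z_2| = 0.8745.
Moduli of all roots: 1.1356, 0.8745.
All moduli strictly greater than 1? No.
Verdict: Not invertible.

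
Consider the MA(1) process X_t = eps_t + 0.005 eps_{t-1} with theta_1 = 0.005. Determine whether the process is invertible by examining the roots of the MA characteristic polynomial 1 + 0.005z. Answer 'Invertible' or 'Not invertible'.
\text{Invertible}

The MA(q) characteristic polynomial is P(z) = 1 + 0.005z.
Invertibility requires all roots to lie outside the unit circle, i.e. |z| > 1 for every root.
This is linear in z: 1 + (0.005) z = 0  =>  z = -1/(0.005) = -200,  |z| = 200.
Moduli of all roots: 200.0000.
All moduli strictly greater than 1? Yes.
Verdict: Invertible.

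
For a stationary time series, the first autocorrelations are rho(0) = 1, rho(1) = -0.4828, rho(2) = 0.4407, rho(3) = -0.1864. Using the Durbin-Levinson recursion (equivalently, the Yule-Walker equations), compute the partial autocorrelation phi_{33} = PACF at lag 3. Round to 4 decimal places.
\phi_{33} = 0.1400

The PACF at lag k is phi_{kk}, the last component of the solution
to the Yule-Walker system G_k phi = r_k where
  (G_k)_{ij} = rho(|i - j|), (r_k)_i = rho(i), i,j = 1..k.
Equivalently, Durbin-Levinson gives phi_{kk} iteratively:
  phi_{11} = rho(1)
  phi_{kk} = [rho(k) - sum_{j=1..k-1} phi_{k-1,j} rho(k-j)]
            / [1 - sum_{j=1..k-1} phi_{k-1,j} rho(j)],
  phi_{k,j} = phi_{k-1,j} - phi_{kk} phi_{k-1,k-j},  j = 1..k-1.
Step k = 1:
  phi_11 = rho(1) = -0.4828.
Step k = 2:
  phi_22 = [rho(2) - phi_11 rho(1)] / [1 - phi_11 rho(1)] = [0.4407 - (-0.4828)(-0.4828)] / [1 - (-0.4828)(-0.4828)]
         = 0.20760416 / 0.76690416 = 0.270704.
  Update: phi_21 = phi_11 - phi_22 phi_11 = -0.4828 - (0.270704)(-0.4828) = -0.352104.
Step k = 3:
  phi_33 = [rho(3) - phi_21 rho(2) - phi_22 rho(1)] / [1 - phi_21 rho(1) - phi_22 rho(2)]
    numerator   = -0.1864 - (-0.352104)(0.4407) - (0.270704)(-0.4828) = 0.09946822
    denominator = 1 - (-0.352104)(-0.4828) - (0.270704)(0.4407) = 0.71070485
  phi_33 = 0.09946822 / 0.71070485 = 0.14.
Therefore phi_{33} = 0.1400.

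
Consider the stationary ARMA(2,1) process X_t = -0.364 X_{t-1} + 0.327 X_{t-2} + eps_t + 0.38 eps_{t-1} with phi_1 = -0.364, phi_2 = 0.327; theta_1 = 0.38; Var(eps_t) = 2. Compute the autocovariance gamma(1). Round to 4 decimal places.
\gamma(1) = -0.1263

Multiply the model equation by X_{t-k} and take expectations. With theta_0 = psi_0 = 1 and psi_j the MA(infinity) weights, this gives
  gamma(k) - sum_i phi_i gamma(k-i) = c_k,
  c_k = sigma^2 * sum_{j=k..q} theta_j psi_{j-k}   (c_k = 0 for k > q),
using gamma(-m) = gamma(m).
psi-weights needed (psi_j = theta_j + sum_i phi_i psi_{j-i}):
  psi_1 = theta_1 + phi_1 = 0.38 + (-0.364) = 0.016
Right-hand sides:
  c_0 = sigma^2 (1 + theta_1 psi_1) = 2 * (1 + (0.38)(0.016)) = 2 * 1.00608 = 2.01216
  c_1 = sigma^2 theta_1 = 2 * (0.38) = 0.76
  c_2 = 0
Equations for k = 0, 1, 2 (AR order 2, c_2 = 0):
  (E0) gamma(0) = phi_1 gamma(1) + phi_2 gamma(2) + c_0
  (E1) gamma(1) = phi_1 gamma(0) + phi_2 gamma(1) + c_1
  (E2) gamma(2) = phi_1 gamma(1) + phi_2 gamma(0)
From (E1): gamma(1) = A gamma(0) + B with
  A = phi_1 / (1 - phi_2) = -0.364 / 0.673 = -0.540862,   B = c_1 / (1 - phi_2) = 0.76 / 0.673 = 1.129272.
Insert (E2) into (E0): gamma(0) (1 - phi_2^2) = phi_1 (1 + phi_2) gamma(1) + c_0.
  phi_1 (1 + phi_2) = (-0.364)(1.327) = -0.483028,   1 - phi_2^2 = 0.893071.
Replace gamma(1) by A gamma(0) + B and collect gamma(0):
  gamma(0) [0.893071 - (-0.483028)(-0.540862)] = (-0.483028)(1.129272) + 2.01216
  gamma(0) * 0.63182 = 1.46669
  gamma(0) = 1.46669 / 0.63182 = 2.321375.
  gamma(1) = A gamma(0) + B = (-0.540862)(2.321375) + (1.129272) = -0.126271.
Therefore gamma(1) = -0.1263 (to 4 decimal places).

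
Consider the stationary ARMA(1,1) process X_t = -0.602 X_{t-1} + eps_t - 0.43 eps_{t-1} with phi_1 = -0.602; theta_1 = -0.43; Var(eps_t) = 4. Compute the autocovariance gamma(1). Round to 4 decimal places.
\gamma(1) = -8.1503

Multiply the model equation by X_{t-k} and take expectations. With theta_0 = psi_0 = 1 and psi_j the MA(infinity) weights, this gives
  gamma(k) - sum_i phi_i gamma(k-i) = c_k,
  c_k = sigma^2 * sum_{j=k..q} theta_j psi_{j-k}   (c_k = 0 for k > q),
using gamma(-m) = gamma(m).
psi-weights needed (psi_j = theta_j + sum_i phi_i psi_{j-i}):
  psi_1 = theta_1 + phi_1 = -0.43 + (-0.602) = -1.032
Right-hand sides:
  c_0 = sigma^2 (1 + theta_1 psi_1) = 4 * (1 + (-0.43)(-1.032)) = 4 * 1.44376 = 5.77504
  c_1 = sigma^2 theta_1 = 4 * (-0.43) = -1.72
  c_2 = 0
Equations for k = 0 and k = 1 (AR order 1):
  gamma(0) = phi_1 gamma(1) + c_0
  gamma(1) = phi_1 gamma(0) + c_1
Substituting the second into the first: gamma(0) (1 - phi_1^2) = c_0 + phi_1 c_1, so
  gamma(0) = (c_0 + phi_1 c_1) / (1 - phi_1^2) = (5.77504 + (-0.602)(-1.72)) / (1 - (-0.602)^2) = 6.81048 / 0.637596 = 10.681497.
  gamma(1) = phi_1 gamma(0) + c_1 = (-0.602)(10.681497) + (-1.72) = -8.150261.
Therefore gamma(1) = -8.1503 (to 4 decimal places).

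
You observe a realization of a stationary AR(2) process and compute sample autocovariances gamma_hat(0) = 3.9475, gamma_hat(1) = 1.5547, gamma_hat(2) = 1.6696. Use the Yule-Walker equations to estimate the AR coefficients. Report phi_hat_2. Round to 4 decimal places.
\hat\phi_{2} = 0.3170

The Yule-Walker equations for an AR(p) process read, in matrix form,
  Gamma_p phi = r_p,   with   (Gamma_p)_{ij} = gamma(|i - j|),
                       (r_p)_i = gamma(i),   i,j = 1..p.
Substitute the sample gammas (Toeplitz matrix and right-hand side of size 2):
  Gamma_p = [[3.9475, 1.5547], [1.5547, 3.9475]]
  r_p     = [1.5547, 1.6696]
Written out:
  3.9475 phi_1 + 1.5547 phi_2 = 1.5547
  1.5547 phi_1 + 3.9475 phi_2 = 1.6696
Solve by Cramer's rule:
  det = gamma(0)^2 - gamma(1)^2 = (3.9475)^2 - (1.5547)^2 = 15.58275625 - 2.41709209 = 13.16566416
  phi_hat_1 = [gamma(1) gamma(0) - gamma(1) gamma(2)] / det = [(1.5547)(3.9475) - (1.5547)(1.6696)] / 13.16566416 = 3.54145113 / 13.16566416 = 0.269
  phi_hat_2 = [gamma(0) gamma(2) - gamma(1)^2] / det = [(3.9475)(1.6696) - (1.5547)^2] / 13.16566416 = 4.17365391 / 13.16566416 = 0.317
So phi_hat = [0.2690, 0.3170].
Therefore phi_hat_2 = 0.3170.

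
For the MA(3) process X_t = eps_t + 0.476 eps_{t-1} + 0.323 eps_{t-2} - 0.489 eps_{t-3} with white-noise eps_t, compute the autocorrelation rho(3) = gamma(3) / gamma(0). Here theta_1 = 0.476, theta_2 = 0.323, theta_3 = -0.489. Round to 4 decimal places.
\rho(3) = -0.3115

For an MA(q) process with theta_0 = 1, the autocovariance is
  gamma(k) = sigma^2 * sum_{i=0..q-k} theta_i * theta_{i+k},
and rho(k) = gamma(k) / gamma(0). Sigma^2 cancels.
  numerator   = (1)*(-0.489) = -0.489.
  denominator = (1)^2 + (0.476)^2 + (0.323)^2 + (-0.489)^2 = 1.570026.
  rho(3) = -0.489 / 1.570026 = -0.3115.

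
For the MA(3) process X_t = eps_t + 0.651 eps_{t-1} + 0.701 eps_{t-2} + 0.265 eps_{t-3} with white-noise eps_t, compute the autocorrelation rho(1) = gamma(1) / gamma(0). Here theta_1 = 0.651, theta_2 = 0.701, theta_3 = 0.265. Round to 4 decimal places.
\rho(1) = 0.6513

For an MA(q) process with theta_0 = 1, the autocovariance is
  gamma(k) = sigma^2 * sum_{i=0..q-k} theta_i * theta_{i+k},
and rho(k) = gamma(k) / gamma(0). Sigma^2 cancels.
  numerator   = (1)*(0.651) + (0.651)*(0.701) + (0.701)*(0.265) = 1.293116.
  denominator = (1)^2 + (0.651)^2 + (0.701)^2 + (0.265)^2 = 1.985427.
  rho(1) = 1.293116 / 1.985427 = 0.6513.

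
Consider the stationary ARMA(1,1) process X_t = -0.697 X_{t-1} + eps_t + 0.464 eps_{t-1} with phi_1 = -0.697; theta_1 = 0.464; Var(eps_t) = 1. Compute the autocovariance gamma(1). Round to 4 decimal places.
\gamma(1) = -0.3066

Multiply the model equation by X_{t-k} and take expectations. With theta_0 = psi_0 = 1 and psi_j the MA(infinity) weights, this gives
  gamma(k) - sum_i phi_i gamma(k-i) = c_k,
  c_k = sigma^2 * sum_{j=k..q} theta_j psi_{j-k}   (c_k = 0 for k > q),
using gamma(-m) = gamma(m).
psi-weights needed (psi_j = theta_j + sum_i phi_i psi_{j-i}):
  psi_1 = theta_1 + phi_1 = 0.464 + (-0.697) = -0.233
Right-hand sides:
  c_0 = sigma^2 (1 + theta_1 psi_1) = 1 * (1 + (0.464)(-0.233)) = 1 * 0.891888 = 0.891888
  c_1 = sigma^2 theta_1 = 1 * (0.464) = 0.464
  c_2 = 0
Equations for k = 0 and k = 1 (AR order 1):
  gamma(0) = phi_1 gamma(1) + c_0
  gamma(1) = phi_1 gamma(0) + c_1
Substituting the second into the first: gamma(0) (1 - phi_1^2) = c_0 + phi_1 c_1, so
  gamma(0) = (c_0 + phi_1 c_1) / (1 - phi_1^2) = (0.891888 + (-0.697)(0.464)) / (1 - (-0.697)^2) = 0.56848 / 0.514191 = 1.105581.
  gamma(1) = phi_1 gamma(0) + c_1 = (-0.697)(1.105581) + (0.464) = -0.30659.
Therefore gamma(1) = -0.3066 (to 4 decimal places).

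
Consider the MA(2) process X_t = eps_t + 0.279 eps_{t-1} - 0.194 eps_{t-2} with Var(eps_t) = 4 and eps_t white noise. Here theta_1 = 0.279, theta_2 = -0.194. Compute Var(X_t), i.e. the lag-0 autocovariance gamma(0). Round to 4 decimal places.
\gamma(0) = 4.4619

For an MA(q) process X_t = eps_t + sum_i theta_i eps_{t-i} with
Var(eps_t) = sigma^2, the variance is
  gamma(0) = sigma^2 * (1 + sum_i theta_i^2).
  sum_i theta_i^2 = (0.279)^2 + (-0.194)^2 = 0.077841 + 0.037636 = 0.115477.
  gamma(0) = 4 * (1 + 0.115477) = 4 * 1.115477 = 4.461908, which rounds to 4.4619.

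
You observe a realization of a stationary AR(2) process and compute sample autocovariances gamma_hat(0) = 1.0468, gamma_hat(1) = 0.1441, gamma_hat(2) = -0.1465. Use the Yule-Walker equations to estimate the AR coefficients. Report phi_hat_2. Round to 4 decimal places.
\hat\phi_{2} = -0.1620

The Yule-Walker equations for an AR(p) process read, in matrix form,
  Gamma_p phi = r_p,   with   (Gamma_p)_{ij} = gamma(|i - j|),
                       (r_p)_i = gamma(i),   i,j = 1..p.
Substitute the sample gammas (Toeplitz matrix and right-hand side of size 2):
  Gamma_p = [[1.0468, 0.1441], [0.1441, 1.0468]]
  r_p     = [0.1441, -0.1465]
Written out:
  1.0468 phi_1 + 0.1441 phi_2 = 0.1441
  0.1441 phi_1 + 1.0468 phi_2 = -0.1465
Solve by Cramer's rule:
  det = gamma(0)^2 - gamma(1)^2 = (1.0468)^2 - (0.1441)^2 = 1.09579024 - 0.02076481 = 1.07502543
  phi_hat_1 = [gamma(1) gamma(0) - gamma(1) gamma(2)] / det = [(0.1441)(1.0468) - (0.1441)(-0.1465)] / 1.07502543 = 0.17195453 / 1.07502543 = 0.16
  phi_hat_2 = [gamma(0) gamma(2) - gamma(1)^2] / det = [(1.0468)(-0.1465) - (0.1441)^2] / 1.07502543 = -0.17412101 / 1.07502543 = -0.162
So phi_hat = [0.1600, -0.1620].
Therefore phi_hat_2 = -0.1620.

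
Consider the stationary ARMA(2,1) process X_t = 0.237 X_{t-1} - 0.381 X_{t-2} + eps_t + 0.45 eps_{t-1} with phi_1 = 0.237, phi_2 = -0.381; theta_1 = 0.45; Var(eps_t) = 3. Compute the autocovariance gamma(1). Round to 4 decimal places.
\gamma(1) = 1.8196

Multiply the model equation by X_{t-k} and take expectations. With theta_0 = psi_0 = 1 and psi_j the MA(infinity) weights, this gives
  gamma(k) - sum_i phi_i gamma(k-i) = c_k,
  c_k = sigma^2 * sum_{j=k..q} theta_j psi_{j-k}   (c_k = 0 for k > q),
using gamma(-m) = gamma(m).
psi-weights needed (psi_j = theta_j + sum_i phi_i psi_{j-i}):
  psi_1 = theta_1 + phi_1 = 0.45 + (0.237) = 0.687
Right-hand sides:
  c_0 = sigma^2 (1 + theta_1 psi_1) = 3 * (1 + (0.45)(0.687)) = 3 * 1.30915 = 3.92745
  c_1 = sigma^2 theta_1 = 3 * (0.45) = 1.35
  c_2 = 0
Equations for k = 0, 1, 2 (AR order 2, c_2 = 0):
  (E0) gamma(0) = phi_1 gamma(1) + phi_2 gamma(2) + c_0
  (E1) gamma(1) = phi_1 gamma(0) + phi_2 gamma(1) + c_1
  (E2) gamma(2) = phi_1 gamma(1) + phi_2 gamma(0)
From (E1): gamma(1) = A gamma(0) + B with
  A = phi_1 / (1 - phi_2) = 0.237 / 1.381 = 0.171615,   B = c_1 / (1 - phi_2) = 1.35 / 1.381 = 0.977552.
Insert (E2) into (E0): gamma(0) (1 - phi_2^2) = phi_1 (1 + phi_2) gamma(1) + c_0.
  phi_1 (1 + phi_2) = (0.237)(0.619) = 0.146703,   1 - phi_2^2 = 0.854839.
Replace gamma(1) by A gamma(0) + B and collect gamma(0):
  gamma(0) [0.854839 - (0.146703)(0.171615)] = (0.146703)(0.977552) + 3.92745
  gamma(0) * 0.829663 = 4.07086
  gamma(0) = 4.07086 / 0.829663 = 4.906645.
  gamma(1) = A gamma(0) + B = (0.171615)(4.906645) + (0.977552) = 1.819605.
Therefore gamma(1) = 1.8196 (to 4 decimal places).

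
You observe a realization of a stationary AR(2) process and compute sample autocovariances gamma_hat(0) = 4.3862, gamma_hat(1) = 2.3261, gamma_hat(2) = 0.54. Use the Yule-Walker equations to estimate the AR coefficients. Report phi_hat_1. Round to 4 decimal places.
\hat\phi_{1} = 0.6470

The Yule-Walker equations for an AR(p) process read, in matrix form,
  Gamma_p phi = r_p,   with   (Gamma_p)_{ij} = gamma(|i - j|),
                       (r_p)_i = gamma(i),   i,j = 1..p.
Substitute the sample gammas (Toeplitz matrix and right-hand side of size 2):
  Gamma_p = [[4.3862, 2.3261], [2.3261, 4.3862]]
  r_p     = [2.3261, 0.54]
Written out:
  4.3862 phi_1 + 2.3261 phi_2 = 2.3261
  2.3261 phi_1 + 4.3862 phi_2 = 0.54
Solve by Cramer's rule:
  det = gamma(0)^2 - gamma(1)^2 = (4.3862)^2 - (2.3261)^2 = 19.23875044 - 5.41074121 = 13.82800923
  phi_hat_1 = [gamma(1) gamma(0) - gamma(1) gamma(2)] / det = [(2.3261)(4.3862) - (2.3261)(0.54)] / 13.82800923 = 8.94664582 / 13.82800923 = 0.647
  phi_hat_2 = [gamma(0) gamma(2) - gamma(1)^2] / det = [(4.3862)(0.54) - (2.3261)^2] / 13.82800923 = -3.04219321 / 13.82800923 = -0.22
So phi_hat = [0.6470, -0.2200].
Therefore phi_hat_1 = 0.6470.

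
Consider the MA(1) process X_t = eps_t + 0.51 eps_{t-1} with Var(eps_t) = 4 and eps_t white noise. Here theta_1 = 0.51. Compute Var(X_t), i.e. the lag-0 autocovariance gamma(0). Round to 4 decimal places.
\gamma(0) = 5.0404

For an MA(q) process X_t = eps_t + sum_i theta_i eps_{t-i} with
Var(eps_t) = sigma^2, the variance is
  gamma(0) = sigma^2 * (1 + sum_i theta_i^2).
  sum_i theta_i^2 = (0.51)^2 = 0.2601.
  gamma(0) = 4 * (1 + 0.2601) = 4 * 1.2601 = 5.0404.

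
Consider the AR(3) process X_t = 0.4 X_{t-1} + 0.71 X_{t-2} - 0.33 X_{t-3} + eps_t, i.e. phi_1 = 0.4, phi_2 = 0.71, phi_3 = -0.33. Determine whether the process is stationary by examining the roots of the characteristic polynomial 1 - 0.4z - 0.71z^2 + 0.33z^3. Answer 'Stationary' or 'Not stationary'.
\text{Stationary}

The AR(p) characteristic polynomial is P(z) = 1 - 0.4z - 0.71z^2 + 0.33z^3.
Stationarity requires all roots to lie outside the unit circle, i.e. |z| > 1 for every root.
Degree 3: look for a simple real root z0 first, then factor out (1 - z/z0) and solve the remaining quadratic.
Testing z0 = 2: P(2) = 1 + (-0.4)(2) + (-0.71)(2)^2 + (0.33)(2)^3
  = 1 + (-0.8) + (-2.84) + (2.64) = 0.  So z_0 = 2 is a root, |z_0| = 2.
Divide out the factor (1 - 0.5 z) = (1 - z/z0) (since 1/z0 = 0.5):
  P(z) = (1 - 0.5 z)(1 + (0.1) z + (-0.66) z^2)
  [check: z-coef 0.1 - (0.5) = -0.4; z^2-coef -0.66 - (0.5)(0.1) = -0.71; z^3-coef -(0.5)(-0.66) = 0.33.]
Remaining roots from the quadratic factor 1 + (0.1) z + (-0.66) z^2:
  Set 1 + (0.1) z + (-0.66) z^2 = 0, i.e. a z^2 + b z + c = 0 with a = -0.66, b = 0.1, c = 1.
  Discriminant D = b^2 - 4ac = (0.1)^2 - 4*(-0.66)*1 = 0.01 - (-2.64) = 2.65.
  D >= 0, so the roots are real: z = (-b +/- sqrt(D)) / (2a) = (-0.1 +/- 1.627882) / (-1.32).
    z_1 = (-0.1 + 1.627882) / (-1.32) = -1.1575,   |z_1| = 1.1575.
    z_2 = (-0.1 - 1.627882) / (-1.32) = 1.309,   |z_2| = 1.309.
Moduli of all roots: 2.0000, 1.1575, 1.3090.
All moduli strictly greater than 1? Yes.
Verdict: Stationary.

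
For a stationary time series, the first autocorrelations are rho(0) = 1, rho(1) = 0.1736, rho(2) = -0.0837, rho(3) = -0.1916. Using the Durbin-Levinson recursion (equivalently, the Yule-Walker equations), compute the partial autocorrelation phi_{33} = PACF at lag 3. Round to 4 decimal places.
\phi_{33} = -0.1620

The PACF at lag k is phi_{kk}, the last component of the solution
to the Yule-Walker system G_k phi = r_k where
  (G_k)_{ij} = rho(|i - j|), (r_k)_i = rho(i), i,j = 1..k.
Equivalently, Durbin-Levinson gives phi_{kk} iteratively:
  phi_{11} = rho(1)
  phi_{kk} = [rho(k) - sum_{j=1..k-1} phi_{k-1,j} rho(k-j)]
            / [1 - sum_{j=1..k-1} phi_{k-1,j} rho(j)],
  phi_{k,j} = phi_{k-1,j} - phi_{kk} phi_{k-1,k-j},  j = 1..k-1.
Step k = 1:
  phi_11 = rho(1) = 0.1736.
Step k = 2:
  phi_22 = [rho(2) - phi_11 rho(1)] / [1 - phi_11 rho(1)] = [-0.0837 - (0.1736)(0.1736)] / [1 - (0.1736)(0.1736)]
         = -0.11383696 / 0.96986304 = -0.117374.
  Update: phi_21 = phi_11 - phi_22 phi_11 = 0.1736 - (-0.117374)(0.1736) = 0.193976.
Step k = 3:
  phi_33 = [rho(3) - phi_21 rho(2) - phi_22 rho(1)] / [1 - phi_21 rho(1) - phi_22 rho(2)]
    numerator   = -0.1916 - (0.193976)(-0.0837) - (-0.117374)(0.1736) = -0.15498802
    denominator = 1 - (0.193976)(0.1736) - (-0.117374)(-0.0837) = 0.95650151
  phi_33 = -0.15498802 / 0.95650151 = -0.162.
Therefore phi_{33} = -0.1620.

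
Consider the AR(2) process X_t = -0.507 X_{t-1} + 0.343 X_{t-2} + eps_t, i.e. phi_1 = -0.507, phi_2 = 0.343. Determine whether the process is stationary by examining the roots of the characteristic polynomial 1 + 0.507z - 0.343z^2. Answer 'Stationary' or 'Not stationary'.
\text{Stationary}

The AR(p) characteristic polynomial is P(z) = 1 + 0.507z - 0.343z^2.
Stationarity requires all roots to lie outside the unit circle, i.e. |z| > 1 for every root.
Set 1 + (0.507) z + (-0.343) z^2 = 0, i.e. a z^2 + b z + c = 0 with a = -0.343, b = 0.507, c = 1.
Discriminant D = b^2 - 4ac = (0.507)^2 - 4*(-0.343)*1 = 0.257049 - (-1.372) = 1.629049.
D >= 0, so the roots are real: z = (-b +/- sqrt(D)) / (2a) = (-0.507 +/- 1.276342) / (-0.686).
  z_1 = (-0.507 + 1.276342) / (-0.686) = -1.1215,   |z_1| = 1.1215.
  z_2 = (-0.507 - 1.276342) / (-0.686) = 2.5996,   |z_2| = 2.5996.
Moduli of all roots: 1.1215, 2.5996.
All moduli strictly greater than 1? Yes.
Verdict: Stationary.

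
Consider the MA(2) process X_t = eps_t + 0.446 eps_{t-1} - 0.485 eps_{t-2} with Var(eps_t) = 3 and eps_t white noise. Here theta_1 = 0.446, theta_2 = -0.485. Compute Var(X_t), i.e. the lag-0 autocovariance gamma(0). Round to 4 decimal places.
\gamma(0) = 4.3024

For an MA(q) process X_t = eps_t + sum_i theta_i eps_{t-i} with
Var(eps_t) = sigma^2, the variance is
  gamma(0) = sigma^2 * (1 + sum_i theta_i^2).
  sum_i theta_i^2 = (0.446)^2 + (-0.485)^2 = 0.198916 + 0.235225 = 0.434141.
  gamma(0) = 3 * (1 + 0.434141) = 3 * 1.434141 = 4.302423, which rounds to 4.3024.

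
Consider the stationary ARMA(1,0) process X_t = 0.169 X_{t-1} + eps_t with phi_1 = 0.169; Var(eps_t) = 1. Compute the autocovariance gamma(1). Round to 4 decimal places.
\gamma(1) = 0.1740

Multiply the model equation by X_{t-k} and take expectations. With theta_0 = psi_0 = 1 and psi_j the MA(infinity) weights, this gives
  gamma(k) - sum_i phi_i gamma(k-i) = c_k,
  c_k = sigma^2 * sum_{j=k..q} theta_j psi_{j-k}   (c_k = 0 for k > q),
using gamma(-m) = gamma(m).
Pure AR (q = 0): c_0 = sigma^2 = 1, c_k = 0 for k >= 1.
Equations for k = 0 and k = 1 (AR order 1):
  gamma(0) = phi_1 gamma(1) + c_0
  gamma(1) = phi_1 gamma(0) + c_1
Substituting the second into the first: gamma(0) (1 - phi_1^2) = c_0 + phi_1 c_1, so
  gamma(0) = c_0 / (1 - phi_1^2) = 1 / (1 - (0.169)^2) = 1 / 0.971439 = 1.029401.
  gamma(1) = phi_1 gamma(0) = (0.169)(1.029401) = 0.173969.
Therefore gamma(1) = 0.1740 (to 4 decimal places).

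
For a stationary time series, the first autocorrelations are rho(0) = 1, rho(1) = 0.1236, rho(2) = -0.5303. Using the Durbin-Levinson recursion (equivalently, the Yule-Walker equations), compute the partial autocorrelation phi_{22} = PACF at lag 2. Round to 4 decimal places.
\phi_{22} = -0.5540

The PACF at lag k is phi_{kk}, the last component of the solution
to the Yule-Walker system G_k phi = r_k where
  (G_k)_{ij} = rho(|i - j|), (r_k)_i = rho(i), i,j = 1..k.
Equivalently, Durbin-Levinson gives phi_{kk} iteratively:
  phi_{11} = rho(1)
  phi_{kk} = [rho(k) - sum_{j=1..k-1} phi_{k-1,j} rho(k-j)]
            / [1 - sum_{j=1..k-1} phi_{k-1,j} rho(j)],
  phi_{k,j} = phi_{k-1,j} - phi_{kk} phi_{k-1,k-j},  j = 1..k-1.
Step k = 1:
  phi_11 = rho(1) = 0.1236.
Step k = 2:
  phi_22 = [rho(2) - phi_11 rho(1)] / [1 - phi_11 rho(1)] = [-0.5303 - (0.1236)(0.1236)] / [1 - (0.1236)(0.1236)]
         = -0.54557696 / 0.98472304 = -0.554.
Therefore phi_{22} = -0.5540.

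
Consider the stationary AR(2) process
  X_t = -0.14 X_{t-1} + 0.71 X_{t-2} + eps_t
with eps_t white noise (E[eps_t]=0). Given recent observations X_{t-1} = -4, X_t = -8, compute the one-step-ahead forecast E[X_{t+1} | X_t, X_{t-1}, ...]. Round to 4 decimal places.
E[X_{t+1} \mid \mathcal F_t] = -1.7200

For an AR(p) model X_t = c + sum_i phi_i X_{t-i} + eps_t, the
one-step-ahead conditional mean is
  E[X_{t+1} | X_t, ...] = c + sum_i phi_i X_{t+1-i}.
Substitute known values:
  E[X_{t+1} | ...] = (-0.14) * (-8) + (0.71) * (-4)
                   = -1.7200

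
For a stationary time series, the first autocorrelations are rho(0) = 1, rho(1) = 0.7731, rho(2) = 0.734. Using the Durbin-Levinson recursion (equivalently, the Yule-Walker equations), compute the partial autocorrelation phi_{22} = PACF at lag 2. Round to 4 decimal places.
\phi_{22} = 0.3388

The PACF at lag k is phi_{kk}, the last component of the solution
to the Yule-Walker system G_k phi = r_k where
  (G_k)_{ij} = rho(|i - j|), (r_k)_i = rho(i), i,j = 1..k.
Equivalently, Durbin-Levinson gives phi_{kk} iteratively:
  phi_{11} = rho(1)
  phi_{kk} = [rho(k) - sum_{j=1..k-1} phi_{k-1,j} rho(k-j)]
            / [1 - sum_{j=1..k-1} phi_{k-1,j} rho(j)],
  phi_{k,j} = phi_{k-1,j} - phi_{kk} phi_{k-1,k-j},  j = 1..k-1.
Step k = 1:
  phi_11 = rho(1) = 0.7731.
Step k = 2:
  phi_22 = [rho(2) - phi_11 rho(1)] / [1 - phi_11 rho(1)] = [0.734 - (0.7731)(0.7731)] / [1 - (0.7731)(0.7731)]
         = 0.13631639 / 0.40231639 = 0.3388.
Therefore phi_{22} = 0.3388.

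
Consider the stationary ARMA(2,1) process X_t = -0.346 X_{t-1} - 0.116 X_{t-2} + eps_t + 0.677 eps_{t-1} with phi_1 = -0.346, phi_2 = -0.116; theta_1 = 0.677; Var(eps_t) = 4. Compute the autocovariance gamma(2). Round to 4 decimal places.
\gamma(2) = -0.8802

Multiply the model equation by X_{t-k} and take expectations. With theta_0 = psi_0 = 1 and psi_j the MA(infinity) weights, this gives
  gamma(k) - sum_i phi_i gamma(k-i) = c_k,
  c_k = sigma^2 * sum_{j=k..q} theta_j psi_{j-k}   (c_k = 0 for k > q),
using gamma(-m) = gamma(m).
psi-weights needed (psi_j = theta_j + sum_i phi_i psi_{j-i}):
  psi_1 = theta_1 + phi_1 = 0.677 + (-0.346) = 0.331
Right-hand sides:
  c_0 = sigma^2 (1 + theta_1 psi_1) = 4 * (1 + (0.677)(0.331)) = 4 * 1.224087 = 4.896348
  c_1 = sigma^2 theta_1 = 4 * (0.677) = 2.708
  c_2 = 0
Equations for k = 0, 1, 2 (AR order 2, c_2 = 0):
  (E0) gamma(0) = phi_1 gamma(1) + phi_2 gamma(2) + c_0
  (E1) gamma(1) = phi_1 gamma(0) + phi_2 gamma(1) + c_1
  (E2) gamma(2) = phi_1 gamma(1) + phi_2 gamma(0)
From (E1): gamma(1) = A gamma(0) + B with
  A = phi_1 / (1 - phi_2) = -0.346 / 1.116 = -0.310036,   B = c_1 / (1 - phi_2) = 2.708 / 1.116 = 2.426523.
Insert (E2) into (E0): gamma(0) (1 - phi_2^2) = phi_1 (1 + phi_2) gamma(1) + c_0.
  phi_1 (1 + phi_2) = (-0.346)(0.884) = -0.305864,   1 - phi_2^2 = 0.986544.
Replace gamma(1) by A gamma(0) + B and collect gamma(0):
  gamma(0) [0.986544 - (-0.305864)(-0.310036)] = (-0.305864)(2.426523) + 4.896348
  gamma(0) * 0.891715 = 4.154162
  gamma(0) = 4.154162 / 0.891715 = 4.65862.
  gamma(1) = A gamma(0) + B = (-0.310036)(4.65862) + (2.426523) = 0.982184.
  gamma(2) = phi_1 gamma(1) + phi_2 gamma(0) = (-0.346)(0.982184) + (-0.116)(4.65862) = -0.880236.
Therefore gamma(2) = -0.8802 (to 4 decimal places).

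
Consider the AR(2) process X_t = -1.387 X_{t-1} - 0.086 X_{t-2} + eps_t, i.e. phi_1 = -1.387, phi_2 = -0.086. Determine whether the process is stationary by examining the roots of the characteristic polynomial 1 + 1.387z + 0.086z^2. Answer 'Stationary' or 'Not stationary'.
\text{Not stationary}

The AR(p) characteristic polynomial is P(z) = 1 + 1.387z + 0.086z^2.
Stationarity requires all roots to lie outside the unit circle, i.e. |z| > 1 for every root.
Set 1 + (1.387) z + (0.086) z^2 = 0, i.e. a z^2 + b z + c = 0 with a = 0.086, b = 1.387, c = 1.
Discriminant D = b^2 - 4ac = (1.387)^2 - 4*(0.086)*1 = 1.923769 - (0.344) = 1.579769.
D >= 0, so the roots are real: z = (-b +/- sqrt(D)) / (2a) = (-1.387 +/- 1.256889) / (0.172).
  z_1 = (-1.387 + 1.256889) / (0.172) = -0.7565,   |z_1| = 0.7565.
  z_2 = (-1.387 - 1.256889) / (0.172) = -15.3714,   |z_2| = 15.3714.
Moduli of all roots: 0.7565, 15.3714.
All moduli strictly greater than 1? No.
Verdict: Not stationary.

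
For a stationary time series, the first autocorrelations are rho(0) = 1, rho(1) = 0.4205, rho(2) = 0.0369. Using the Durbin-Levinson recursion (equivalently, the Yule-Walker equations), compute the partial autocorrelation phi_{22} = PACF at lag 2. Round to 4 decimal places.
\phi_{22} = -0.1700

The PACF at lag k is phi_{kk}, the last component of the solution
to the Yule-Walker system G_k phi = r_k where
  (G_k)_{ij} = rho(|i - j|), (r_k)_i = rho(i), i,j = 1..k.
Equivalently, Durbin-Levinson gives phi_{kk} iteratively:
  phi_{11} = rho(1)
  phi_{kk} = [rho(k) - sum_{j=1..k-1} phi_{k-1,j} rho(k-j)]
            / [1 - sum_{j=1..k-1} phi_{k-1,j} rho(j)],
  phi_{k,j} = phi_{k-1,j} - phi_{kk} phi_{k-1,k-j},  j = 1..k-1.
Step k = 1:
  phi_11 = rho(1) = 0.4205.
Step k = 2:
  phi_22 = [rho(2) - phi_11 rho(1)] / [1 - phi_11 rho(1)] = [0.0369 - (0.4205)(0.4205)] / [1 - (0.4205)(0.4205)]
         = -0.13992025 / 0.82317975 = -0.17.
Therefore phi_{22} = -0.1700.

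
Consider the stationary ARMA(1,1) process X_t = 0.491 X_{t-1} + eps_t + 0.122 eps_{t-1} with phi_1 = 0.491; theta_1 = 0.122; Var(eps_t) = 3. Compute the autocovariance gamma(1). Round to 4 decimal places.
\gamma(1) = 2.5683

Multiply the model equation by X_{t-k} and take expectations. With theta_0 = psi_0 = 1 and psi_j the MA(infinity) weights, this gives
  gamma(k) - sum_i phi_i gamma(k-i) = c_k,
  c_k = sigma^2 * sum_{j=k..q} theta_j psi_{j-k}   (c_k = 0 for k > q),
using gamma(-m) = gamma(m).
psi-weights needed (psi_j = theta_j + sum_i phi_i psi_{j-i}):
  psi_1 = theta_1 + phi_1 = 0.122 + (0.491) = 0.613
Right-hand sides:
  c_0 = sigma^2 (1 + theta_1 psi_1) = 3 * (1 + (0.122)(0.613)) = 3 * 1.074786 = 3.224358
  c_1 = sigma^2 theta_1 = 3 * (0.122) = 0.366
  c_2 = 0
Equations for k = 0 and k = 1 (AR order 1):
  gamma(0) = phi_1 gamma(1) + c_0
  gamma(1) = phi_1 gamma(0) + c_1
Substituting the second into the first: gamma(0) (1 - phi_1^2) = c_0 + phi_1 c_1, so
  gamma(0) = (c_0 + phi_1 c_1) / (1 - phi_1^2) = (3.224358 + (0.491)(0.366)) / (1 - (0.491)^2) = 3.404064 / 0.758919 = 4.485411.
  gamma(1) = phi_1 gamma(0) + c_1 = (0.491)(4.485411) + (0.366) = 2.568337.
Therefore gamma(1) = 2.5683 (to 4 decimal places).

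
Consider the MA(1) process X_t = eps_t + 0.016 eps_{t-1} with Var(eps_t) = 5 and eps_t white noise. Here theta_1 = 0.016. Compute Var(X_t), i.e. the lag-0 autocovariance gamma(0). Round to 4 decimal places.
\gamma(0) = 5.0013

For an MA(q) process X_t = eps_t + sum_i theta_i eps_{t-i} with
Var(eps_t) = sigma^2, the variance is
  gamma(0) = sigma^2 * (1 + sum_i theta_i^2).
  sum_i theta_i^2 = (0.016)^2 = 0.000256.
  gamma(0) = 5 * (1 + 0.000256) = 5 * 1.000256 = 5.00128, which rounds to 5.0013.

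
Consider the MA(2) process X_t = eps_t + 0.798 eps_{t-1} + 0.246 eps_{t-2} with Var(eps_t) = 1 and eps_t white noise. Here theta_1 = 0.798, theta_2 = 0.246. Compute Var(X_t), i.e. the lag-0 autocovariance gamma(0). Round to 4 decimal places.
\gamma(0) = 1.6973

For an MA(q) process X_t = eps_t + sum_i theta_i eps_{t-i} with
Var(eps_t) = sigma^2, the variance is
  gamma(0) = sigma^2 * (1 + sum_i theta_i^2).
  sum_i theta_i^2 = (0.798)^2 + (0.246)^2 = 0.636804 + 0.060516 = 0.69732.
  gamma(0) = 1 * (1 + 0.69732) = 1 * 1.69732 = 1.69732, which rounds to 1.6973.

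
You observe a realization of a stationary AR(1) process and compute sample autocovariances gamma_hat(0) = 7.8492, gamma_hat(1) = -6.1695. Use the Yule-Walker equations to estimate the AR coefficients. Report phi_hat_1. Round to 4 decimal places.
\hat\phi_{1} = -0.7860

The Yule-Walker equations for an AR(p) process read, in matrix form,
  Gamma_p phi = r_p,   with   (Gamma_p)_{ij} = gamma(|i - j|),
                       (r_p)_i = gamma(i),   i,j = 1..p.
Substitute the sample gammas (Toeplitz matrix and right-hand side of size 1):
  Gamma_p = [[7.8492]]
  r_p     = [-6.1695]
With p = 1 this is the single equation gamma(0) phi_1 = gamma(1):
  phi_hat_1 = gamma(1) / gamma(0) = -6.1695 / 7.8492 = -0.7860.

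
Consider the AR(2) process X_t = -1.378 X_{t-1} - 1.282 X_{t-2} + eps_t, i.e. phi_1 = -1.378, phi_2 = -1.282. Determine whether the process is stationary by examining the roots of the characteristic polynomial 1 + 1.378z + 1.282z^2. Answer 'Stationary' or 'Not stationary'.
\text{Not stationary}

The AR(p) characteristic polynomial is P(z) = 1 + 1.378z + 1.282z^2.
Stationarity requires all roots to lie outside the unit circle, i.e. |z| > 1 for every root.
Set 1 + (1.378) z + (1.282) z^2 = 0, i.e. a z^2 + b z + c = 0 with a = 1.282, b = 1.378, c = 1.
Discriminant D = b^2 - 4ac = (1.378)^2 - 4*(1.282)*1 = 1.898884 - (5.128) = -3.229116.
D < 0, so the roots are the complex-conjugate pair z = (-b +/- i sqrt(-D)) / (2a) = -0.5374 +/- 0.7008i.
For a conjugate pair |z|^2 = z * conj(z) = (product of roots) = c/a = 1/(1.282) = 0.780031, so |z| = sqrt(0.780031) = 0.8832 for both roots.
Moduli of all roots: 0.8832, 0.8832.
All moduli strictly greater than 1? No.
Verdict: Not stationary.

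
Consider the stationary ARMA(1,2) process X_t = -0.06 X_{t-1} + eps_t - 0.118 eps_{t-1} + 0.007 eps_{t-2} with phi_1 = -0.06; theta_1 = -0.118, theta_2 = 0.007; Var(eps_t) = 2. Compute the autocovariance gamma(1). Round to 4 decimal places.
\gamma(1) = -0.3623

Multiply the model equation by X_{t-k} and take expectations. With theta_0 = psi_0 = 1 and psi_j the MA(infinity) weights, this gives
  gamma(k) - sum_i phi_i gamma(k-i) = c_k,
  c_k = sigma^2 * sum_{j=k..q} theta_j psi_{j-k}   (c_k = 0 for k > q),
using gamma(-m) = gamma(m).
psi-weights needed (psi_j = theta_j + sum_i phi_i psi_{j-i}):
  psi_1 = theta_1 + phi_1 = -0.118 + (-0.06) = -0.178
  psi_2 = theta_2 + phi_1 psi_1 = 0.007 + (-0.06)(-0.178) = 0.01768
Right-hand sides:
  c_0 = sigma^2 (1 + theta_1 psi_1 + theta_2 psi_2) = 2 * (1 + (-0.118)(-0.178) + (0.007)(0.01768)) = 2 * 1.021128 = 2.042256
  c_1 = sigma^2 (theta_1 + theta_2 psi_1) = 2 * (-0.118 + (0.007)(-0.178)) = -0.238492
  c_2 = sigma^2 theta_2 = 2 * (0.007) = 0.014
Equations for k = 0 and k = 1 (AR order 1):
  gamma(0) = phi_1 gamma(1) + c_0
  gamma(1) = phi_1 gamma(0) + c_1
Substituting the second into the first: gamma(0) (1 - phi_1^2) = c_0 + phi_1 c_1, so
  gamma(0) = (c_0 + phi_1 c_1) / (1 - phi_1^2) = (2.042256 + (-0.06)(-0.238492)) / (1 - (-0.06)^2) = 2.056565 / 0.9964 = 2.063995.
  gamma(1) = phi_1 gamma(0) + c_1 = (-0.06)(2.063995) + (-0.238492) = -0.362332.
Therefore gamma(1) = -0.3623 (to 4 decimal places).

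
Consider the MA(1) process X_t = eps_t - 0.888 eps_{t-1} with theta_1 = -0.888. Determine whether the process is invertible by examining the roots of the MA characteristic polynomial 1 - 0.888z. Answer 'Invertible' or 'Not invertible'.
\text{Invertible}

The MA(q) characteristic polynomial is P(z) = 1 - 0.888z.
Invertibility requires all roots to lie outside the unit circle, i.e. |z| > 1 for every root.
This is linear in z: 1 + (-0.888) z = 0  =>  z = -1/(-0.888) = 1.126126,  |z| = 1.126126.
Moduli of all roots: 1.1261.
All moduli strictly greater than 1? Yes.
Verdict: Invertible.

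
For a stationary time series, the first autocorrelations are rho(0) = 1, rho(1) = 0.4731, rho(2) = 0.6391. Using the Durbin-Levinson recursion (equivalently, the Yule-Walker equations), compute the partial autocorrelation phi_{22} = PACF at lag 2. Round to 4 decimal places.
\phi_{22} = 0.5350

The PACF at lag k is phi_{kk}, the last component of the solution
to the Yule-Walker system G_k phi = r_k where
  (G_k)_{ij} = rho(|i - j|), (r_k)_i = rho(i), i,j = 1..k.
Equivalently, Durbin-Levinson gives phi_{kk} iteratively:
  phi_{11} = rho(1)
  phi_{kk} = [rho(k) - sum_{j=1..k-1} phi_{k-1,j} rho(k-j)]
            / [1 - sum_{j=1..k-1} phi_{k-1,j} rho(j)],
  phi_{k,j} = phi_{k-1,j} - phi_{kk} phi_{k-1,k-j},  j = 1..k-1.
Step k = 1:
  phi_11 = rho(1) = 0.4731.
Step k = 2:
  phi_22 = [rho(2) - phi_11 rho(1)] / [1 - phi_11 rho(1)] = [0.6391 - (0.4731)(0.4731)] / [1 - (0.4731)(0.4731)]
         = 0.41527639 / 0.77617639 = 0.535.
Therefore phi_{22} = 0.5350.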